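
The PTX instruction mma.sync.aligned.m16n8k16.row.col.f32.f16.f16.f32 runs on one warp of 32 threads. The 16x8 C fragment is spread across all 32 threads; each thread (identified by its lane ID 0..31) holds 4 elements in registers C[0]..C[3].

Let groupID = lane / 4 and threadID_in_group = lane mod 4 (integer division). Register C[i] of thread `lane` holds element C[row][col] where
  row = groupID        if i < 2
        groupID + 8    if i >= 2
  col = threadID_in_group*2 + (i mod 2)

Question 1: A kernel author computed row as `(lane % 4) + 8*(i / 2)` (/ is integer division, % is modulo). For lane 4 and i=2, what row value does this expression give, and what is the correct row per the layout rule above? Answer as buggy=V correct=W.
`(lane % 4) + 8*(i / 2)`[4,2]=>8
4: grp=1,tig=0
[2] (1+8,0*2+0) = (9,0)
row: 8 vs 9

buggy=8 correct=9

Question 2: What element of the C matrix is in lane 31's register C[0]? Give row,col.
31: gid=7,tid=3
[0] (7+0,3*2+0) = (7,6)

7,6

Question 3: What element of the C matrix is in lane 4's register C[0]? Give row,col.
1,0

L=4->g=4>>2=1, t=4&3=0
[0]->row 1+0=1  col 0·2+0=0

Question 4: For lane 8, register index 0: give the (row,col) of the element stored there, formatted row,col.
2,0

8: gid=2,tid=0
[0] (2+0,0*2+0) = (2,0)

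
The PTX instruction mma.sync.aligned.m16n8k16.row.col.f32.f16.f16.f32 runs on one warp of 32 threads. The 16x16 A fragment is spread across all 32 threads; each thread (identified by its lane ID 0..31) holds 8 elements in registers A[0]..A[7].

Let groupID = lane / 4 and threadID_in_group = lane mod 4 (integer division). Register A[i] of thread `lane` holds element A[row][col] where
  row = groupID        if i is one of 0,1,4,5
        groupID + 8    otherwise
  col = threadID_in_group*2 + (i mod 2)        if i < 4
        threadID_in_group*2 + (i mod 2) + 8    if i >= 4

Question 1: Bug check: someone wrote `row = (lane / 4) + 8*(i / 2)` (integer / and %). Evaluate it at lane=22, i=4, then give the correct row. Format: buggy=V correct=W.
buggy=21 correct=5

`(lane / 4) + 8*(i / 2)`[22,4]->21
22: gid=5,tid=2
[4] (5+0,2*2+0+8) = (5,12)
row: 21 vs 5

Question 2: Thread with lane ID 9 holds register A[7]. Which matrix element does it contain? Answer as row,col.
L=9->g=9>>2=2, t=9&3=1
[7]->row 2+8=10  col 1·2+1+8=11

10,11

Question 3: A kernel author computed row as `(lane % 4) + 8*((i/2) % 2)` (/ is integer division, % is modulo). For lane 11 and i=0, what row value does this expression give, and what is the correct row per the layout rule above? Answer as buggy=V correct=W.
buggy=3 correct=2

`(lane % 4) + 8*((i/2) % 2)`[11,0]->3
lane 11->11/4=2, 11 mod 4=3
i=0  r:2+0->2  c:2·3+0+0->6
row: 3 vs 2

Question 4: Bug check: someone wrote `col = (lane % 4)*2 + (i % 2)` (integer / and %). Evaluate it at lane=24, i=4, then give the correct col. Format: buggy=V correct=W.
buggy=0 correct=8

`(lane % 4)*2 + (i % 2)`[24,4]->0
lane 24->24/4=6, 24 mod 4=0
i=4  r:6+0->6  c:2·0+0+8->8
col: 0 vs 8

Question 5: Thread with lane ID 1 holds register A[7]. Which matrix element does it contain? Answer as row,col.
8,11

L=1⇒gr=1>>2=0, th=1&3=1
[7]⇒row 0+8=8  col 1·2+1+8=11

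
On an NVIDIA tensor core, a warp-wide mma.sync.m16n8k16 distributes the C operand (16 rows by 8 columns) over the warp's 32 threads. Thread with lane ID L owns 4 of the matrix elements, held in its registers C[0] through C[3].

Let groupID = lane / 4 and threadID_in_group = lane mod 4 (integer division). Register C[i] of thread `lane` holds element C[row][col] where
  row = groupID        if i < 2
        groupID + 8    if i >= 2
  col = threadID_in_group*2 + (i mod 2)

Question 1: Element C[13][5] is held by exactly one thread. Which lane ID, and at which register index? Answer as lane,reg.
r=13→G=5,rhi=1  c=5→T=2,p=1
L=5*4+2=22  i=1*2+1=3

22,3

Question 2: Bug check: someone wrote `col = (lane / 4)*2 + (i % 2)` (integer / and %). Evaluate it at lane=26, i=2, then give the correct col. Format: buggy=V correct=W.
buggy=12 correct=4

`(lane / 4)*2 + (i % 2)`[26,2]=>12
lane 26: grp=6 (26/4), tig=2 (26%4)
i=2: r=6+8=14, c=2*2+0=4
col: 12 vs 4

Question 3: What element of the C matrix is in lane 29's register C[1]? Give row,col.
29: g=7,t=1
[1] (7+0,1*2+1) = (7,3)

7,3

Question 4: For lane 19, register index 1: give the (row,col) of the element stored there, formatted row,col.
L=19⇒gr=19>>2=4, th=19&3=3
[1]⇒row 4+0=4  col 3·2+1=7

4,7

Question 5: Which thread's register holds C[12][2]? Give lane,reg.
r:12=>grp=4,rB=1  c:2=>tig=1,lo=0
L=4*4+1=17  i=1*2+0=2

17,2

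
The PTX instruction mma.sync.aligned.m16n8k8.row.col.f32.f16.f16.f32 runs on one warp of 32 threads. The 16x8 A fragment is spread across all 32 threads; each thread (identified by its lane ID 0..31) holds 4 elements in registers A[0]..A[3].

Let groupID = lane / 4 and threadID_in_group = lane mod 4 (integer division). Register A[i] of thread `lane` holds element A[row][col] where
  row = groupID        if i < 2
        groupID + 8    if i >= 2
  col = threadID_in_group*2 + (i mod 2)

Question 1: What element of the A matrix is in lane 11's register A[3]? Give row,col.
10,7

11: grp=2,tig=3
[3] (2+8,3*2+1) = (10,7)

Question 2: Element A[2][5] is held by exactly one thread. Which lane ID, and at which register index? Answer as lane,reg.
r=2→G=2,rhi=0  c=5→T=2,p=1
L=2*4+2=10  i=0*2+1=1

10,1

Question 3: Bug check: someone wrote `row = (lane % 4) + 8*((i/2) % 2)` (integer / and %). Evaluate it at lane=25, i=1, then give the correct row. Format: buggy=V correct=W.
buggy=1 correct=6

`(lane % 4) + 8*((i/2) % 2)`[25,1]=>1
lane 25=>25/4=6, 25 mod 4=1
i=1  r:6+0=>6  c:2·1+1=>3
row: 1 vs 6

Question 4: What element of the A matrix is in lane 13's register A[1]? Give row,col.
lane 13: g=3 (13/4), t=1 (13%4)
i=1: r=3+0=3, c=1*2+1=3

3,3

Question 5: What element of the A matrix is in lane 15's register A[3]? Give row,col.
L=15->g=15>>2=3, t=15&3=3
[3]->row 3+8=11  col 3·2+1=7

11,7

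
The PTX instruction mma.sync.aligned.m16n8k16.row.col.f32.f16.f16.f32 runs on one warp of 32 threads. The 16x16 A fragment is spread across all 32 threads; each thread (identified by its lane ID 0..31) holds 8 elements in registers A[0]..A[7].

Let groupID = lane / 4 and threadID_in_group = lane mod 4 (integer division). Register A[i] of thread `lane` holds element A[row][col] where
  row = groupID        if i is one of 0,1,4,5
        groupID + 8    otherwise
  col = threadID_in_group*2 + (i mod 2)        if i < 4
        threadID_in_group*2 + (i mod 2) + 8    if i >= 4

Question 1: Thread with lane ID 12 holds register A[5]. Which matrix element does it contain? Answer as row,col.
3,9

12: gr=3,th=0
[5] (3+0,0*2+1+8) = (3,9)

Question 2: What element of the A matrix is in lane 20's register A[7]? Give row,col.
13,9

lane 20→20/4=5, 20 mod 4=0
i=7  r:5+8→13  c:2·0+1+8→9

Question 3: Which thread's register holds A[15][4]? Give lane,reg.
30,2

r: 15->gid=7,r8=1  c: 4->c8=0,tid=2,i&1=0
L=7*4+2=30  i=0*4+1*2+0=2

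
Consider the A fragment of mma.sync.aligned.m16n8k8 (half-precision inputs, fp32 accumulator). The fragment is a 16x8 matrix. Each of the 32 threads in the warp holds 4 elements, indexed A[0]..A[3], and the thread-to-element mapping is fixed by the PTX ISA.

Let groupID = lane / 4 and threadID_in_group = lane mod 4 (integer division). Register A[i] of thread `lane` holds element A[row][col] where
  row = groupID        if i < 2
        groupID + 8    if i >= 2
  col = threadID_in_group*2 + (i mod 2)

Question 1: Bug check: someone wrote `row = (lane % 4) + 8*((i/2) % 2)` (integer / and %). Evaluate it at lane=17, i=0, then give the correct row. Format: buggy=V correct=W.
buggy=1 correct=4

`(lane % 4) + 8*((i/2) % 2)`[17,0]->1
17: g=4,t=1
[0] (4+0,1*2+0) = (4,2)
row: 1 vs 4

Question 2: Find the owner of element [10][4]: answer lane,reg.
r=10->g=2,rb=1  c=4->t=2,b0=0
L=2*4+2=10  i=1*2+0=2

10,2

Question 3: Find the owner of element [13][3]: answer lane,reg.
r=13→G=5,rhi=1  c=3→T=1,p=1
L=5*4+1=21  i=1*2+1=3

21,3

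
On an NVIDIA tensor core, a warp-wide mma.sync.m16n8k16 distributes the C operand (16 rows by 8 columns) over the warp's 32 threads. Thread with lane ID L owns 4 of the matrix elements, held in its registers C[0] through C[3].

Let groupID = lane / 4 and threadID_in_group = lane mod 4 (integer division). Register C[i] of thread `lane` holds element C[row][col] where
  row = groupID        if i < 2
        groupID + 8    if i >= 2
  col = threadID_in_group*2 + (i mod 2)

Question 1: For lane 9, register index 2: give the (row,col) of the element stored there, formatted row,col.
10,2

9: gr=2,th=1
[2] (2+8,1*2+0) = (10,2)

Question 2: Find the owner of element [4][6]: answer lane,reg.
r=4⇒gr=4,Rb=0  c=6⇒th=3,odd=0
L=4*4+3=19  i=0*2+0=0

19,0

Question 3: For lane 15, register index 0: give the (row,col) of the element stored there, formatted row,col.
L=15=>grp=15>>2=3, tig=15&3=3
[0]=>row 3+0=3  col 3·2+0=6

3,6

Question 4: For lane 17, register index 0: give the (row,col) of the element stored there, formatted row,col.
4,2

lane 17→17/4=4, 17 mod 4=1
i=0  r:4+0→4  c:2·1+0→2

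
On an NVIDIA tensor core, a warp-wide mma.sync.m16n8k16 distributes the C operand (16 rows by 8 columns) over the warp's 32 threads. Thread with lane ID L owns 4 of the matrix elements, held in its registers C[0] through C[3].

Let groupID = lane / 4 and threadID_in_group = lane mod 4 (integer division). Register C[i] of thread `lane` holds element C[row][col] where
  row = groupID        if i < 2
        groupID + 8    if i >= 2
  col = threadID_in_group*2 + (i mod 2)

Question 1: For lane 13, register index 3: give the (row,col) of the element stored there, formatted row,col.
lane 13→13/4=3, 13 mod 4=1
i=3  r:3+8→11  c:2·1+1→3

11,3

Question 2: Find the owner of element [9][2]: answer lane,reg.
r=9⇒gr=1,Rb=1  c=2⇒th=1,odd=0
L=1*4+1=5  i=1*2+0=2

5,2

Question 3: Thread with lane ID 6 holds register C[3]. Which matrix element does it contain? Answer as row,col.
6: gr=1,th=2
[3] (1+8,2*2+1) = (9,5)

9,5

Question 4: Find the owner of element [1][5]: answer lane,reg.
6,1

r=1→G=1,rhi=0  c=5→T=2,p=1
L=1*4+2=6  i=0*2+1=1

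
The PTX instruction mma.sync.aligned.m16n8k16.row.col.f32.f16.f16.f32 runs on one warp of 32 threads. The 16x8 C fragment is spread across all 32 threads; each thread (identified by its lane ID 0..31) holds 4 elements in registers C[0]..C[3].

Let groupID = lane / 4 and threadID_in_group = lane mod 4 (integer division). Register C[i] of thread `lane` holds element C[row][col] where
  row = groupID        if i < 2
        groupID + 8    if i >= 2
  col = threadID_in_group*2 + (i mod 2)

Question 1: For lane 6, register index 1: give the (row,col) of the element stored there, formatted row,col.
1,5

lane 6→6/4=1, 6 mod 4=2
i=1  r:1+0→1  c:2·2+1→5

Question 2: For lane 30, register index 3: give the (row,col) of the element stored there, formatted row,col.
lane 30→30/4=7, 30 mod 4=2
i=3  r:7+8→15  c:2·2+1→5

15,5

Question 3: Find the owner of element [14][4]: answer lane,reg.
26,2

r: 14->gid=6,r8=1  c: 4->tid=2,i&1=0
L=6*4+2=26  i=1*2+0=2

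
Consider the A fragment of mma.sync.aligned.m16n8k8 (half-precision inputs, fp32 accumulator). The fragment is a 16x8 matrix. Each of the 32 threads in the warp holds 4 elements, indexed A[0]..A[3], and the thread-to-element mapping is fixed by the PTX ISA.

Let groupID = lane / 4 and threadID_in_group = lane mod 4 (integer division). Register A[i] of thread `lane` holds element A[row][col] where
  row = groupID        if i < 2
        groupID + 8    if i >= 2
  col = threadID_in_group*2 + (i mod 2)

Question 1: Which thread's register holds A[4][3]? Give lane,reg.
r=4->g=4,rb=0  c=3->t=1,b0=1
L=4*4+1=17  i=0*2+1=1

17,1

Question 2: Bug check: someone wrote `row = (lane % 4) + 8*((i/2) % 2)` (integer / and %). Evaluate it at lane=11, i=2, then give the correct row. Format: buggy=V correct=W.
buggy=11 correct=10

`(lane % 4) + 8*((i/2) % 2)`[11,2]->11
lane 11: g=2 (11/4), t=3 (11%4)
i=2: r=2+8=10, c=3*2+0=6
row: 11 vs 10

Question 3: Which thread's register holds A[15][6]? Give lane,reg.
31,2

r=15⇒gr=7,Rb=1  c=6⇒th=3,odd=0
L=7*4+3=31  i=1*2+0=2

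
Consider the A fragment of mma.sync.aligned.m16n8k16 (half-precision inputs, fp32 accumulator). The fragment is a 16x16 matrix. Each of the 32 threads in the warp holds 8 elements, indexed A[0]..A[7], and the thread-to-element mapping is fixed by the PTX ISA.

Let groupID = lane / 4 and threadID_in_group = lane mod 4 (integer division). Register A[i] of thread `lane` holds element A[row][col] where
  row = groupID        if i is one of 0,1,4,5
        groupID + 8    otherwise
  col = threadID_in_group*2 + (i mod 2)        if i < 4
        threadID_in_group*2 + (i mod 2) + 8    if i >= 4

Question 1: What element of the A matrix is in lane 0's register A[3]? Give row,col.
8,1

L=0->g=0>>2=0, t=0&3=0
[3]->row 0+8=8  col 0·2+1+0=1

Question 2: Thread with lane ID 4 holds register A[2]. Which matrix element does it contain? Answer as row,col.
9,0

L=4->g=4>>2=1, t=4&3=0
[2]->row 1+8=9  col 0·2+0+0=0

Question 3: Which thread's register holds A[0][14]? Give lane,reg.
3,4

r=0->g=0,rb=0  c=14->cb=1,t=3,b0=0
L=0*4+3=3  i=1*4+0*2+0=4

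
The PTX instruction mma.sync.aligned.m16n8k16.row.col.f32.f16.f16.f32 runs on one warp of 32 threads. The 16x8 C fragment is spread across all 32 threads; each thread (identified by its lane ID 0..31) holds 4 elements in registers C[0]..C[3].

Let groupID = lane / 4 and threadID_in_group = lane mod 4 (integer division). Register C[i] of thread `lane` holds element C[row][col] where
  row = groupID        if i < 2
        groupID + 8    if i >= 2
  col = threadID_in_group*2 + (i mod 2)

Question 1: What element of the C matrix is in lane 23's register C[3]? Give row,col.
13,7

23: g=5,t=3
[3] (5+8,3*2+1) = (13,7)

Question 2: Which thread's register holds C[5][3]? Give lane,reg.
21,1

r:5=>grp=5,rB=0  c:3=>tig=1,lo=1
L=5*4+1=21  i=0*2+1=1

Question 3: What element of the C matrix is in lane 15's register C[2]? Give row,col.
15: G=3,T=3
[2] (3+8,3*2+0) = (11,6)

11,6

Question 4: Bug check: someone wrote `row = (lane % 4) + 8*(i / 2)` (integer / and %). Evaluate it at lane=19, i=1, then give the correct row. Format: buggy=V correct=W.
buggy=3 correct=4

`(lane % 4) + 8*(i / 2)`[19,1]->3
19: g=4,t=3
[1] (4+0,3*2+1) = (4,7)
row: 3 vs 4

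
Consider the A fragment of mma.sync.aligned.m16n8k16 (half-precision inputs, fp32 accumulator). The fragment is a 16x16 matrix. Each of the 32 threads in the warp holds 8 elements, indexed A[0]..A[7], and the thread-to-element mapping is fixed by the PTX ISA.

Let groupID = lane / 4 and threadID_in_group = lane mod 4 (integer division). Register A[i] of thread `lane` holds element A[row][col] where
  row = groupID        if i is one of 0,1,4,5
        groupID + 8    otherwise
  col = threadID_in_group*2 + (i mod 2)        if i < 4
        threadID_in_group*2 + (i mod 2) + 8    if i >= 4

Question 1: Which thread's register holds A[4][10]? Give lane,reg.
17,4

r=4⇒gr=4,Rb=0  c=10⇒Cb=1,th=1,odd=0
L=4*4+1=17  i=1*4+0*2+0=4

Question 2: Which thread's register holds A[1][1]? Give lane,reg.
r=1→G=1,rhi=0  c=1→chi=0,T=0,p=1
L=1*4+0=4  i=0*4+0*2+1=1

4,1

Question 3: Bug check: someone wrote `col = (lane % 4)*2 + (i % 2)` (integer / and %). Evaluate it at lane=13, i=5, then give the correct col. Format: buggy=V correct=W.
`(lane % 4)*2 + (i % 2)`[13,5]=>3
L=13=>grp=13>>2=3, tig=13&3=1
[5]=>row 3+0=3  col 1·2+1+8=11
col: 3 vs 11

buggy=3 correct=11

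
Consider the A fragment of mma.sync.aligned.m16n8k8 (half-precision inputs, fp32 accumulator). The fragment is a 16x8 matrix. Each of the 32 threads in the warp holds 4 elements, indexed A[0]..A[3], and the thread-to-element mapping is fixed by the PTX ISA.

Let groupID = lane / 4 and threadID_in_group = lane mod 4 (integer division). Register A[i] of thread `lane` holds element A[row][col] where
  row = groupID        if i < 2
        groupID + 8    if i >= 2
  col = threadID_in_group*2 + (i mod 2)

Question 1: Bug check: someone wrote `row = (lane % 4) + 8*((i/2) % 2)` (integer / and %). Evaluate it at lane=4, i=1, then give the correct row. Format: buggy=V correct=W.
buggy=0 correct=1

`(lane % 4) + 8*((i/2) % 2)`[4,1]=>0
lane 4=>4/4=1, 4 mod 4=0
i=1  r:1+0=>1  c:2·0+1=>1
row: 0 vs 1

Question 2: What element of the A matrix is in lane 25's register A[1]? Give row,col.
6,3

lane 25: G=6 (25/4), T=1 (25%4)
i=1: r=6+0=6, c=1*2+1=3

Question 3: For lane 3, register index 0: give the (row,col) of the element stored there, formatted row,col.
0,6

L=3⇒gr=3>>2=0, th=3&3=3
[0]⇒row 0+0=0  col 3·2+0=6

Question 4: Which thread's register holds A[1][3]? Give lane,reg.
5,1

r: 1->gid=1,r8=0  c: 3->tid=1,i&1=1
L=1*4+1=5  i=0*2+1=1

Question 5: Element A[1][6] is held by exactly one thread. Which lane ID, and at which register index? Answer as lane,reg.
r=1⇒gr=1,Rb=0  c=6⇒th=3,odd=0
L=1*4+3=7  i=0*2+0=0

7,0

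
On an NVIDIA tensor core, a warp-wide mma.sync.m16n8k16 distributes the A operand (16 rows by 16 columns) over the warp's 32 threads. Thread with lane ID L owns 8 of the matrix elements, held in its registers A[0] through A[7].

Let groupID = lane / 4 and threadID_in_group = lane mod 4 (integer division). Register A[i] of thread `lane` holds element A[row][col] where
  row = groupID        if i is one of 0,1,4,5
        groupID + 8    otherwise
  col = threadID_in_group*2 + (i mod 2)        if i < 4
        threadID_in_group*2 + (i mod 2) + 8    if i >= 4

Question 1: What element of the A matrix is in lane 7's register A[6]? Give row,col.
9,14

lane 7: G=1 (7/4), T=3 (7%4)
i=6: r=1+8=9, c=3*2+0+8=14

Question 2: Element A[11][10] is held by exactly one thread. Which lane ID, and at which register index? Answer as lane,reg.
r=11⇒gr=3,Rb=1  c=10⇒Cb=1,th=1,odd=0
L=3*4+1=13  i=1*4+1*2+0=6

13,6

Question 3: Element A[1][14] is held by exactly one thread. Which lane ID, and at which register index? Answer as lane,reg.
7,4

r:1=>grp=1,rB=0  c:14=>cB=1,tig=3,lo=0
L=1*4+3=7  i=1*4+0*2+0=4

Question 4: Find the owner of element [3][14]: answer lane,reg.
15,4

r=3→G=3,rhi=0  c=14→chi=1,T=3,p=0
L=3*4+3=15  i=1*4+0*2+0=4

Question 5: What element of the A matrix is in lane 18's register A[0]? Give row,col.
4,4

L=18→G=18>>2=4, T=18&3=2
[0]→row 4+0=4  col 2·2+0+0=4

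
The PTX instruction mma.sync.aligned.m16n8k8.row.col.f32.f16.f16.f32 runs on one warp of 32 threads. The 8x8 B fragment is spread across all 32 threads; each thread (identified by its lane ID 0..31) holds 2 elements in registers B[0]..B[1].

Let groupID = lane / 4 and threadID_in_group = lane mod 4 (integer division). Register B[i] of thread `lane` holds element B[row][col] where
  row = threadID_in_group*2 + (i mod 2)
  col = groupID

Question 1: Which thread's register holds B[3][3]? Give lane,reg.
c=3->g=3  r=3->t=1,b0=1
L=3*4+1=13  i=1=1

13,1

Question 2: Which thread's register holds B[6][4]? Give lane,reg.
19,0

c=4->g=4  r=6->t=3,b0=0
L=4*4+3=19  i=0=0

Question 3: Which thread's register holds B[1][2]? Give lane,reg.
c: 2->gid=2  r: 1->tid=0,i&1=1
L=2*4+0=8  i=1=1

8,1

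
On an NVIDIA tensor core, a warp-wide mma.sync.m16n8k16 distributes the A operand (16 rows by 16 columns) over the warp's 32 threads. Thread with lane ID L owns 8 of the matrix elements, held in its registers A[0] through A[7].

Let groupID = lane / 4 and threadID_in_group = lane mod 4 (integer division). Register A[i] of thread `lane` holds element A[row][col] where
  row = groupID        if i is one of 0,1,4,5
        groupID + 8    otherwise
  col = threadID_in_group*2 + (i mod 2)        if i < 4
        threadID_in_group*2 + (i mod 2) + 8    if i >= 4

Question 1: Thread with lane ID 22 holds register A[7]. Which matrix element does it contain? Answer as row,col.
13,13

22: g=5,t=2
[7] (5+8,2*2+1+8) = (13,13)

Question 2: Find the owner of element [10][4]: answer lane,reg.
10,2

r=10→G=2,rhi=1  c=4→chi=0,T=2,p=0
L=2*4+2=10  i=0*4+1*2+0=2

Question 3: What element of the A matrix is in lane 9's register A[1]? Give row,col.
2,3

lane 9: grp=2 (9/4), tig=1 (9%4)
i=1: r=2+0=2, c=1*2+1+0=3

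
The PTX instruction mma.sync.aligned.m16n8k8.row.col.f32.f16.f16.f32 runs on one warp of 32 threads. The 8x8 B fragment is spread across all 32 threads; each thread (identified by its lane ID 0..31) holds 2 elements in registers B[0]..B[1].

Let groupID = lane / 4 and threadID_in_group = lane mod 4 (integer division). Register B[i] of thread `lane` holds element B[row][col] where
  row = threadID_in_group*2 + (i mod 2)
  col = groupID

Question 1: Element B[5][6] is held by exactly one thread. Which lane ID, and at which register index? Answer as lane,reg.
c=6⇒gr=6  r=5⇒th=2,odd=1
L=6*4+2=26  i=1=1

26,1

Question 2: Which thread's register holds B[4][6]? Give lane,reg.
26,0

c=6→G=6  r=4→T=2,p=0
L=6*4+2=26  i=0=0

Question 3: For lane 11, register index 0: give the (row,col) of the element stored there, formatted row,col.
6,2

L=11->gid=11>>2=2, tid=11&3=3
[0]->row 3·2+0=6  col gid=2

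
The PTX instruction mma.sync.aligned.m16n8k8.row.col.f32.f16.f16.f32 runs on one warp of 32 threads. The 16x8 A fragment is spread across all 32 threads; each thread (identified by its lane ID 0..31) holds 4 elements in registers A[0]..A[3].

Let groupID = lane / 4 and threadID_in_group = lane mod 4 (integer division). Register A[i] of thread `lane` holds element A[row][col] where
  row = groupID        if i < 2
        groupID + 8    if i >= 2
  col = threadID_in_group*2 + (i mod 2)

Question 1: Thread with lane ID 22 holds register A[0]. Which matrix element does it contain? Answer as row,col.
5,4

lane 22⇒22/4=5, 22 mod 4=2
i=0  r:5+0⇒5  c:2·2+0⇒4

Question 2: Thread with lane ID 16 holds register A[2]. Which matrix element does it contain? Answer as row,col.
16: g=4,t=0
[2] (4+8,0*2+0) = (12,0)

12,0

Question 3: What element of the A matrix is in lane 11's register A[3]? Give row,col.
lane 11: gr=2 (11/4), th=3 (11%4)
i=3: r=2+8=10, c=3*2+1=7

10,7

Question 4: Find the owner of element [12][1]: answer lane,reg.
16,3

r=12⇒gr=4,Rb=1  c=1⇒th=0,odd=1
L=4*4+0=16  i=1*2+1=3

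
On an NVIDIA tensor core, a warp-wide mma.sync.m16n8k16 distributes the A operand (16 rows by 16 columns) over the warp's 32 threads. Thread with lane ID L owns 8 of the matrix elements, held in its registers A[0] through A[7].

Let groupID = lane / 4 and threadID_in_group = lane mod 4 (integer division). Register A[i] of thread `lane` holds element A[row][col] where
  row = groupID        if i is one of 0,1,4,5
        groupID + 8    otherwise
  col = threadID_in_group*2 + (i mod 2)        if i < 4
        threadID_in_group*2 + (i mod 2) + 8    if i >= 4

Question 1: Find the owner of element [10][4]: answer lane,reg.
10,2

r: 10->gid=2,r8=1  c: 4->c8=0,tid=2,i&1=0
L=2*4+2=10  i=0*4+1*2+0=2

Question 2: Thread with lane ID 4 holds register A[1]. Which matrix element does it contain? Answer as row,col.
1,1

lane 4⇒4/4=1, 4 mod 4=0
i=1  r:1+0⇒1  c:2·0+1+0⇒1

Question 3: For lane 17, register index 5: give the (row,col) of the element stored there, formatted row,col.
17: gr=4,th=1
[5] (4+0,1*2+1+8) = (4,11)

4,11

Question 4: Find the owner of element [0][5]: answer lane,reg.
r:0=>grp=0,rB=0  c:5=>cB=0,tig=2,lo=1
L=0*4+2=2  i=0*4+0*2+1=1

2,1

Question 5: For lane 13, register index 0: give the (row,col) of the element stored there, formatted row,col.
3,2

L=13→G=13>>2=3, T=13&3=1
[0]→row 3+0=3  col 1·2+0+0=2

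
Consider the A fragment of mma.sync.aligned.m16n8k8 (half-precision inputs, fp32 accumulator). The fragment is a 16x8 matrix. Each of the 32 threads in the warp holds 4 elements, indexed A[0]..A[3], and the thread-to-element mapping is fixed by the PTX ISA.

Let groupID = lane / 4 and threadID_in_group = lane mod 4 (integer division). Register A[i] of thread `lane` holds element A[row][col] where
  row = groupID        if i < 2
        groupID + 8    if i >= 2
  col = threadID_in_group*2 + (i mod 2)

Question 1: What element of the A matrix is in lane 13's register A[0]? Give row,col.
3,2

lane 13=>13/4=3, 13 mod 4=1
i=0  r:3+0=>3  c:2·1+0=>2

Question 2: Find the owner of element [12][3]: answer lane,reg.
r:12=>grp=4,rB=1  c:3=>tig=1,lo=1
L=4*4+1=17  i=1*2+1=3

17,3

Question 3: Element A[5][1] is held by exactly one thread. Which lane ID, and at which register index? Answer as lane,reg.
20,1

r=5→G=5,rhi=0  c=1→T=0,p=1
L=5*4+0=20  i=0*2+1=1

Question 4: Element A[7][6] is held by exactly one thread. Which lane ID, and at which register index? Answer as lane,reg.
31,0

r:7=>grp=7,rB=0  c:6=>tig=3,lo=0
L=7*4+3=31  i=0*2+0=0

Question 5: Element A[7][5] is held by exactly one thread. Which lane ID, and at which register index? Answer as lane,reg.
r=7->g=7,rb=0  c=5->t=2,b0=1
L=7*4+2=30  i=0*2+1=1

30,1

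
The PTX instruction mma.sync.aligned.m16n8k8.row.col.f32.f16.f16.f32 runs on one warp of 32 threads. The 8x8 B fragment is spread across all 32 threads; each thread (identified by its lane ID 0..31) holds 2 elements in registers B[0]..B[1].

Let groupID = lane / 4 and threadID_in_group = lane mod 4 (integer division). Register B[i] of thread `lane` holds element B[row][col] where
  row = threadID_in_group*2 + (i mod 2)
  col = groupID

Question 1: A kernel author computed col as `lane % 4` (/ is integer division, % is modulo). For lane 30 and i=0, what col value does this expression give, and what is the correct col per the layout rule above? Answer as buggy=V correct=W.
buggy=2 correct=7

`lane % 4`[30,0]->2
lane 30: gid=7 (30/4), tid=2 (30%4)
i=0: r=2*2+0=4, c=gid=7
col: 2 vs 7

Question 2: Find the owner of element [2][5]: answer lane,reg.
c:5=>grp=5  r:2=>tig=1,lo=0
L=5*4+1=21  i=0=0

21,0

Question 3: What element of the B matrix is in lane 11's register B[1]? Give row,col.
lane 11→11/4=2, 11 mod 4=3
i=1  r:2·3+1→7  c:2

7,2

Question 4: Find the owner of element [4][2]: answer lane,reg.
c=2⇒gr=2  r=4⇒th=2,odd=0
L=2*4+2=10  i=0=0

10,0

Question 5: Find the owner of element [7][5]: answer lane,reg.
c=5->g=5  r=7->t=3,b0=1
L=5*4+3=23  i=1=1

23,1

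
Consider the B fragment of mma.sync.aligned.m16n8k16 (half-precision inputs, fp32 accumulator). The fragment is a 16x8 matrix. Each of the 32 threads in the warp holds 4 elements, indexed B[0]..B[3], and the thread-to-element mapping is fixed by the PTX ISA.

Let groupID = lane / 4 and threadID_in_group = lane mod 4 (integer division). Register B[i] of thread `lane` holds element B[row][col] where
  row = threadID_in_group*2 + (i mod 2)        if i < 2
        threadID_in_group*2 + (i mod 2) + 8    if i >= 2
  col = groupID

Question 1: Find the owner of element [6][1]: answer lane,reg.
c=1→G=1  r=6→rhi=0,T=3,p=0
L=1*4+3=7  i=0*2+0=0

7,0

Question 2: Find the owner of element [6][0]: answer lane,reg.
c=0→G=0  r=6→rhi=0,T=3,p=0
L=0*4+3=3  i=0*2+0=0

3,0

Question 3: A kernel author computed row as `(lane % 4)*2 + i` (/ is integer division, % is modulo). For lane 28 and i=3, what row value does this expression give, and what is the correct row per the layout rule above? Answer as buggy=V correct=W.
`(lane % 4)*2 + i`[28,3]→3
lane 28: G=7 (28/4), T=0 (28%4)
i=3: r=0*2+1+8=9, c=G=7
row: 3 vs 9

buggy=3 correct=9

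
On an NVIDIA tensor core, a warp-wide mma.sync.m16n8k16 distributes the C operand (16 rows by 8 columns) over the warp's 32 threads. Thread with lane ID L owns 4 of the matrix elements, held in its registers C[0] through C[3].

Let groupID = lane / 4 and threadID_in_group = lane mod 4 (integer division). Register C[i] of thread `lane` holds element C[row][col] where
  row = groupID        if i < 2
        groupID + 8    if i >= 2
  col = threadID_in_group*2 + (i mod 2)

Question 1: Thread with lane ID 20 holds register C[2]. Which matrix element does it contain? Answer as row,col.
13,0

20: gid=5,tid=0
[2] (5+8,0*2+0) = (13,0)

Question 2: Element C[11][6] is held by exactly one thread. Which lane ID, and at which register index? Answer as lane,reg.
r=11->g=3,rb=1  c=6->t=3,b0=0
L=3*4+3=15  i=1*2+0=2

15,2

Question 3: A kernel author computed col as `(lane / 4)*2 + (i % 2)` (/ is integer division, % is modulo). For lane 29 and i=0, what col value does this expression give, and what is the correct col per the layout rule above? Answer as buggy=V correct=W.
`(lane / 4)*2 + (i % 2)`[29,0]⇒14
lane 29: gr=7 (29/4), th=1 (29%4)
i=0: r=7+0=7, c=1*2+0=2
col: 14 vs 2

buggy=14 correct=2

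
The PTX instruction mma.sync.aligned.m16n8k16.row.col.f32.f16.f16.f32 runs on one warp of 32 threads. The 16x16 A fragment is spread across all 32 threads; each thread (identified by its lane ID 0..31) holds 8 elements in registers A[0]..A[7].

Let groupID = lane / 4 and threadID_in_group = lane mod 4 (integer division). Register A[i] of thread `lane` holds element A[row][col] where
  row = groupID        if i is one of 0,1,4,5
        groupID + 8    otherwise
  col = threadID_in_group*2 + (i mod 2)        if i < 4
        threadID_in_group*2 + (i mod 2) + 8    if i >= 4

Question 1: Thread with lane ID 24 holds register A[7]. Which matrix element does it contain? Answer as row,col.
14,9

24: gid=6,tid=0
[7] (6+8,0*2+1+8) = (14,9)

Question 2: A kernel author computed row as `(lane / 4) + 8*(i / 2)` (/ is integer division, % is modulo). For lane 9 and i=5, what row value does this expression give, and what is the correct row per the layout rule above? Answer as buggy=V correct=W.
`(lane / 4) + 8*(i / 2)`[9,5]=>18
lane 9=>9/4=2, 9 mod 4=1
i=5  r:2+0=>2  c:2·1+1+8=>11
row: 18 vs 2

buggy=18 correct=2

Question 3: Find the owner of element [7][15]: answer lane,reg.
31,5

r=7⇒gr=7,Rb=0  c=15⇒Cb=1,th=3,odd=1
L=7*4+3=31  i=1*4+0*2+1=5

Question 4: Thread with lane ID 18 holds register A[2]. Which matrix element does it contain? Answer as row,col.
L=18=>grp=18>>2=4, tig=18&3=2
[2]=>row 4+8=12  col 2·2+0+0=4

12,4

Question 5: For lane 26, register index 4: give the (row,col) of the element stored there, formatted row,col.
6,12

L=26->g=26>>2=6, t=26&3=2
[4]->row 6+0=6  col 2·2+0+8=12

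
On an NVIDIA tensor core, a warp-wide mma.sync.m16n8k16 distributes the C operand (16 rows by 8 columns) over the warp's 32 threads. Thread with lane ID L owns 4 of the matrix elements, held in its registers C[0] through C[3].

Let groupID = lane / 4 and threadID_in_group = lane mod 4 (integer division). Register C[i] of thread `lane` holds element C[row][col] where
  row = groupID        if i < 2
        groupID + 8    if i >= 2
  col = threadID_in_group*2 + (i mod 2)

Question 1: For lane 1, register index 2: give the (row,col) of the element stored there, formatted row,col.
L=1⇒gr=1>>2=0, th=1&3=1
[2]⇒row 0+8=8  col 1·2+0=2

8,2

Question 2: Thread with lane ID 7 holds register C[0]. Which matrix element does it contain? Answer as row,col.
lane 7: gid=1 (7/4), tid=3 (7%4)
i=0: r=1+0=1, c=3*2+0=6

1,6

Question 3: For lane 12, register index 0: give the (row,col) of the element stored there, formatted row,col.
12: grp=3,tig=0
[0] (3+0,0*2+0) = (3,0)

3,0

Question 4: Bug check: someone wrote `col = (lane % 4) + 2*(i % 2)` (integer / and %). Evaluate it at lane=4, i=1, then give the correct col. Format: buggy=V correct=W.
`(lane % 4) + 2*(i % 2)`[4,1]->2
lane 4: g=1 (4/4), t=0 (4%4)
i=1: r=1+0=1, c=0*2+1=1
col: 2 vs 1

buggy=2 correct=1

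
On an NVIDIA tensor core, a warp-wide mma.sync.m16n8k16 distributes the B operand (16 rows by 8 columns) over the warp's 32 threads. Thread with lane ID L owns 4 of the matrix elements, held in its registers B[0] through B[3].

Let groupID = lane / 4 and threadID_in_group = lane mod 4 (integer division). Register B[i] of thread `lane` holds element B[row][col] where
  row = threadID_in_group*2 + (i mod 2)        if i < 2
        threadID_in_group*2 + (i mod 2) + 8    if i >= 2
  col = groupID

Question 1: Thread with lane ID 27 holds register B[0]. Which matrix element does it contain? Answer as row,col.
L=27->g=27>>2=6, t=27&3=3
[0]->row 3·2+0+0=6  col g=6

6,6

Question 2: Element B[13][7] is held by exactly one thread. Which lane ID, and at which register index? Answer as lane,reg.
30,3

c=7->g=7  r=13->rb=1,t=2,b0=1
L=7*4+2=30  i=1*2+1=3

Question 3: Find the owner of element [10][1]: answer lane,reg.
c=1→G=1  r=10→rhi=1,T=1,p=0
L=1*4+1=5  i=1*2+0=2

5,2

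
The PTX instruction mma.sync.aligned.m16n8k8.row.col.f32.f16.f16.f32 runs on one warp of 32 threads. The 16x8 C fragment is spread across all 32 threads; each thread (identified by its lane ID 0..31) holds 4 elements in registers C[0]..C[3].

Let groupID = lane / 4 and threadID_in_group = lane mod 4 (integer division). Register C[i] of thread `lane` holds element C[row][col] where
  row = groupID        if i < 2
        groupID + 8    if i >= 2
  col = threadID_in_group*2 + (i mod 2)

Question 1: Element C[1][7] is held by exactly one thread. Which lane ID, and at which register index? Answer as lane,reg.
7,1

r=1⇒gr=1,Rb=0  c=7⇒th=3,odd=1
L=1*4+3=7  i=0*2+1=1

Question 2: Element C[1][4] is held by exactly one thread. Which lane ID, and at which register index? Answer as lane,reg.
r=1⇒gr=1,Rb=0  c=4⇒th=2,odd=0
L=1*4+2=6  i=0*2+0=0

6,0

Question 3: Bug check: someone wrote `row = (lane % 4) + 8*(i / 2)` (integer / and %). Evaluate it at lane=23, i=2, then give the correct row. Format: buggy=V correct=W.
`(lane % 4) + 8*(i / 2)`[23,2]⇒11
L=23⇒gr=23>>2=5, th=23&3=3
[2]⇒row 5+8=13  col 3·2+0=6
row: 11 vs 13

buggy=11 correct=13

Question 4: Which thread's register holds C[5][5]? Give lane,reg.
r: 5->gid=5,r8=0  c: 5->tid=2,i&1=1
L=5*4+2=22  i=0*2+1=1

22,1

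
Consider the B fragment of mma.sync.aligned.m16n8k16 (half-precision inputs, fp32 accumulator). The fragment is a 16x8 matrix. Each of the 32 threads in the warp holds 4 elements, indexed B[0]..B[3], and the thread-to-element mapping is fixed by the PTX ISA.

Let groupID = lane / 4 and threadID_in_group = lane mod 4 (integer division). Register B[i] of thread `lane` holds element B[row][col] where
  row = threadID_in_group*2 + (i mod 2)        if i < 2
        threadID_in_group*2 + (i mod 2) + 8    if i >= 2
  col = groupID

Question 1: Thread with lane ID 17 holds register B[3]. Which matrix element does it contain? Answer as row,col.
17: G=4,T=1
[3] (1*2+1+8,4) = (11,4)

11,4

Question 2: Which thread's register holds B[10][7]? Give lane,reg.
29,2

c=7->g=7  r=10->rb=1,t=1,b0=0
L=7*4+1=29  i=1*2+0=2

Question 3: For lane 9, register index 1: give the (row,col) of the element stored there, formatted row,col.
L=9->gid=9>>2=2, tid=9&3=1
[1]->row 1·2+1+0=3  col gid=2

3,2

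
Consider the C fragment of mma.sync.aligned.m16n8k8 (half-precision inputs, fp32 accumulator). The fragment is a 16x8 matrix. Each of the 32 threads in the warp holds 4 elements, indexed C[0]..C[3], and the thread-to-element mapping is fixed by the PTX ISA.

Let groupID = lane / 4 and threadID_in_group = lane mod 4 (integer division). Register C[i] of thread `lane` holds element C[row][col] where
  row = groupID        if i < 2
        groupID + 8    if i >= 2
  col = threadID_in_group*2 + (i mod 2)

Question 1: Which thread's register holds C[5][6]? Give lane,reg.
23,0

r: 5->gid=5,r8=0  c: 6->tid=3,i&1=0
L=5*4+3=23  i=0*2+0=0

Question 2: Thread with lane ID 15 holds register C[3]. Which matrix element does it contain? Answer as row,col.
11,7

lane 15: g=3 (15/4), t=3 (15%4)
i=3: r=3+8=11, c=3*2+1=7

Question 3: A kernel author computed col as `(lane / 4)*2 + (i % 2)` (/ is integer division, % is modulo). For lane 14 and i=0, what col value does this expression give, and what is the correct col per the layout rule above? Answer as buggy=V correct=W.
buggy=6 correct=4

`(lane / 4)*2 + (i % 2)`[14,0]⇒6
L=14⇒gr=14>>2=3, th=14&3=2
[0]⇒row 3+0=3  col 2·2+0=4
col: 6 vs 4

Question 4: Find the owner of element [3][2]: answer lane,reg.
r:3=>grp=3,rB=0  c:2=>tig=1,lo=0
L=3*4+1=13  i=0*2+0=0

13,0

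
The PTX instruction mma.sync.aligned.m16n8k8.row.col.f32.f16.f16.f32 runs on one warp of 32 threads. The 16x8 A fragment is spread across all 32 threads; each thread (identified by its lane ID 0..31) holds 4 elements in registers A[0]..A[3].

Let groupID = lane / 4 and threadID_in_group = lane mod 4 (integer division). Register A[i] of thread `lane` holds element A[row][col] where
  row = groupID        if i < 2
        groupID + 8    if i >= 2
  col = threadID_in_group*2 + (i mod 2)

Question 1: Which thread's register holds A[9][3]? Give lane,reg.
5,3

r:9=>grp=1,rB=1  c:3=>tig=1,lo=1
L=1*4+1=5  i=1*2+1=3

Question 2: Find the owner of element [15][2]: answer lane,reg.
r=15⇒gr=7,Rb=1  c=2⇒th=1,odd=0
L=7*4+1=29  i=1*2+0=2

29,2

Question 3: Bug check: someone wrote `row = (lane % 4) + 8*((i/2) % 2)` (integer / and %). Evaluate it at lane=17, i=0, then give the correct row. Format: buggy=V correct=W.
buggy=1 correct=4

`(lane % 4) + 8*((i/2) % 2)`[17,0]=>1
lane 17=>17/4=4, 17 mod 4=1
i=0  r:4+0=>4  c:2·1+0=>2
row: 1 vs 4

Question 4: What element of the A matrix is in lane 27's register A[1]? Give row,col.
lane 27⇒27/4=6, 27 mod 4=3
i=1  r:6+0⇒6  c:2·3+1⇒7

6,7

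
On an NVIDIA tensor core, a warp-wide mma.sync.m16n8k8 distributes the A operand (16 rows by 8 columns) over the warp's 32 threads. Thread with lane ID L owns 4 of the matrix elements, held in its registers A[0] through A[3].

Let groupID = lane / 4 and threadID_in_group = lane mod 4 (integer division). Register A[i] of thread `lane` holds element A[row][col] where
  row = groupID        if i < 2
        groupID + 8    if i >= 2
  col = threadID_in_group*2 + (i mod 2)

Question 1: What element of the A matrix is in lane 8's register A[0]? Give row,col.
2,0

lane 8: grp=2 (8/4), tig=0 (8%4)
i=0: r=2+0=2, c=0*2+0=0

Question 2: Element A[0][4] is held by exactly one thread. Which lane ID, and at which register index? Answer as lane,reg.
2,0

r: 0->gid=0,r8=0  c: 4->tid=2,i&1=0
L=0*4+2=2  i=0*2+0=0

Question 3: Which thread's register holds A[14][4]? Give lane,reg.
r: 14->gid=6,r8=1  c: 4->tid=2,i&1=0
L=6*4+2=26  i=1*2+0=2

26,2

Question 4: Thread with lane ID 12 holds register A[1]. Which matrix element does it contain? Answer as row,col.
3,1

lane 12->12/4=3, 12 mod 4=0
i=1  r:3+0->3  c:2·0+1->1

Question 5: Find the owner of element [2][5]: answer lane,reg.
r:2=>grp=2,rB=0  c:5=>tig=2,lo=1
L=2*4+2=10  i=0*2+1=1

10,1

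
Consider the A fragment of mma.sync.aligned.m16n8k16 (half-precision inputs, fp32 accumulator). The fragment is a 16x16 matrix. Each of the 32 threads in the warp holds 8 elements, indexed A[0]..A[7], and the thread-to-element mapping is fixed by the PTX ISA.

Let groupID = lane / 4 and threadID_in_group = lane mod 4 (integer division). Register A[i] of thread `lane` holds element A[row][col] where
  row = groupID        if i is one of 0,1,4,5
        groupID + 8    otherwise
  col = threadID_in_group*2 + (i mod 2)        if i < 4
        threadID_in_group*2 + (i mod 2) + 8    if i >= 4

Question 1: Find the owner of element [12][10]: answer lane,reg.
17,6

r:12=>grp=4,rB=1  c:10=>cB=1,tig=1,lo=0
L=4*4+1=17  i=1*4+1*2+0=6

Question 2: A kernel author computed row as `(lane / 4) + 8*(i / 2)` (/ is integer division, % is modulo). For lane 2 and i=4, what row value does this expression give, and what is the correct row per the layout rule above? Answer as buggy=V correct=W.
`(lane / 4) + 8*(i / 2)`[2,4]→16
L=2→G=2>>2=0, T=2&3=2
[4]→row 0+0=0  col 2·2+0+8=12
row: 16 vs 0

buggy=16 correct=0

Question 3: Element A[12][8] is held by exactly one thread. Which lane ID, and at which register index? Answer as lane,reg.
r=12⇒gr=4,Rb=1  c=8⇒Cb=1,th=0,odd=0
L=4*4+0=16  i=1*4+1*2+0=6

16,6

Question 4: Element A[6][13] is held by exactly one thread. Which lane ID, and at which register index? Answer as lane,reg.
r:6=>grp=6,rB=0  c:13=>cB=1,tig=2,lo=1
L=6*4+2=26  i=1*4+0*2+1=5

26,5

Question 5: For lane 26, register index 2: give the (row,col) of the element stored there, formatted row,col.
14,4

lane 26→26/4=6, 26 mod 4=2
i=2  r:6+8→14  c:2·2+0+0→4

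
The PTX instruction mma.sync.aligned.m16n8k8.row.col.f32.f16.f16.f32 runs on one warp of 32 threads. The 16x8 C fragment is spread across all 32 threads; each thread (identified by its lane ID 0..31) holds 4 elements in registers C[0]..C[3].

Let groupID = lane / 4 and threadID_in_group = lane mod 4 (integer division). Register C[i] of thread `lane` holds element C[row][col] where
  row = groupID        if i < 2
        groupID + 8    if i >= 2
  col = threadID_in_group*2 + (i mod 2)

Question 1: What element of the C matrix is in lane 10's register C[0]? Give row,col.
lane 10: gid=2 (10/4), tid=2 (10%4)
i=0: r=2+0=2, c=2*2+0=4

2,4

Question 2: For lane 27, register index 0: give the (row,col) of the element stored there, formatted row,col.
27: grp=6,tig=3
[0] (6+0,3*2+0) = (6,6)

6,6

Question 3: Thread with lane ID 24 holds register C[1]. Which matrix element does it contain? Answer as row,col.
24: gr=6,th=0
[1] (6+0,0*2+1) = (6,1)

6,1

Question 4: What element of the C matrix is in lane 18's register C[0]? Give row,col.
L=18=>grp=18>>2=4, tig=18&3=2
[0]=>row 4+0=4  col 2·2+0=4

4,4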